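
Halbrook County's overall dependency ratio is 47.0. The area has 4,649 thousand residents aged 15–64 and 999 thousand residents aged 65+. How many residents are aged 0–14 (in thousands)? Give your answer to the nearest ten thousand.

Aged 0–14: 1,190

Total dependency ratio = (youth + elderly) / working-age × 100
47.0 = (Y + 999) / 4,649 × 100
⇒ 1,190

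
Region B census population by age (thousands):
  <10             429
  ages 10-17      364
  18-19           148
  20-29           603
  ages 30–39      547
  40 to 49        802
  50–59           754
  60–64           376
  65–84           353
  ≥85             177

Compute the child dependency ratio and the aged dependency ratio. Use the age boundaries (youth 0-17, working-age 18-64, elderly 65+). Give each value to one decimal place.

0–17: 429 + 364 = 793
18–64: 148 + 603 + 547 + 802 + 754 + 376 = 3230
65+: 353 + 177 = 530
Youth dependency ratio = 793 / 3230 × 100 = 24.6
Old-age dependency ratio = 530 / 3230 × 100 = 16.4

Youth dependency ratio: 24.6
Old-age dependency ratio: 16.4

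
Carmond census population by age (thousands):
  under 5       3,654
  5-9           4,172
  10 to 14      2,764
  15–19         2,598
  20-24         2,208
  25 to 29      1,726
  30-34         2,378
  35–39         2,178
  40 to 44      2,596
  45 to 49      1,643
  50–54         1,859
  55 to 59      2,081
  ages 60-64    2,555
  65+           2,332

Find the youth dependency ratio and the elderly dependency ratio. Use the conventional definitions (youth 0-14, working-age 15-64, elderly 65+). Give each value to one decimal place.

0–14: 3,654 + 4,172 + 2,764 = 10,590
15–64: 2,598 + 2,208 + 1,726 + 2,378 + 2,178 + 2,596 + 1,643 + 1,859 + 2,081 + 2,555 = 21,822
65+: 2,332
Youth dependency ratio = 10,590 / 21,822 × 100 = 48.5
Old-age dependency ratio = 2,332 / 21,822 × 100 = 10.7

Youth dependency ratio: 48.5
Old-age dependency ratio: 10.7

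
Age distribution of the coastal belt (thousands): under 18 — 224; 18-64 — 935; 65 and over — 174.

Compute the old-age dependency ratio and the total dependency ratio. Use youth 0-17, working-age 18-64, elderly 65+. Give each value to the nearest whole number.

Old-age dependency ratio = 174 / 935 × 100 = 19
Total dependency ratio = (224 + 174) / 935 × 100 = 398 / 935 × 100 = 43

Old-age dependency ratio: 19
Total dependency ratio: 43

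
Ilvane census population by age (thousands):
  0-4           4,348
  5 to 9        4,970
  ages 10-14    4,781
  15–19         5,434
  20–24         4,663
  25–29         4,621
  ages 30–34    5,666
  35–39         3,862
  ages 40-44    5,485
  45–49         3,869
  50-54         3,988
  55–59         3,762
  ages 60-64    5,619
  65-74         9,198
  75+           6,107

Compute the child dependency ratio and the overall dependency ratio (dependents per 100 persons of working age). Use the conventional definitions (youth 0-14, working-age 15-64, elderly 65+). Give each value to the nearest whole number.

0–14: 4,348 + 4,970 + 4,781 = 14,099
15–64: 5,434 + 4,663 + 4,621 + 5,666 + 3,862 + 5,485 + 3,869 + 3,988 + 3,762 + 5,619 = 46,969
65+: 9,198 + 6,107 = 15,305
Youth dependency ratio = 14,099 / 46,969 × 100 = 30
Total dependency ratio = (14,099 + 15,305) / 46,969 × 100 = 29,404 / 46,969 × 100 = 63

Youth dependency ratio: 30
Total dependency ratio: 63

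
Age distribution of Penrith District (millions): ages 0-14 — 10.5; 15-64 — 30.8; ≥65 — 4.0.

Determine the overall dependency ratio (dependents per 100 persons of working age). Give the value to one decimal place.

Total dependency ratio: 47.1

Total dependency ratio = (10.5 + 4.0) / 30.8 × 100 = 14.5 / 30.8 × 100 = 47.1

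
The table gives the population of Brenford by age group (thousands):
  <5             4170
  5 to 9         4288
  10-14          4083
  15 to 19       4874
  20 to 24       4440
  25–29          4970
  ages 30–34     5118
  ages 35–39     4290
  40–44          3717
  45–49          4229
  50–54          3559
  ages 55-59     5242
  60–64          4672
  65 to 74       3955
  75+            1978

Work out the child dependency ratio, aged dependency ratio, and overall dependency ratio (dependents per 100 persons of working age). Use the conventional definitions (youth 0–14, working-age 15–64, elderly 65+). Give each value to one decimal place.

0–14: 4170 + 4288 + 4083 = 12541
15–64: 4874 + 4440 + 4970 + 5118 + 4290 + 3717 + 4229 + 3559 + 5242 + 4672 = 45111
65+: 3955 + 1978 = 5933
Youth dependency ratio = 12541 / 45111 × 100 = 27.8
Old-age dependency ratio = 5933 / 45111 × 100 = 13.2
Total dependency ratio = (12541 + 5933) / 45111 × 100 = 18474 / 45111 × 100 = 41.0

Youth dependency ratio: 27.8
Old-age dependency ratio: 13.2
Total dependency ratio: 41.0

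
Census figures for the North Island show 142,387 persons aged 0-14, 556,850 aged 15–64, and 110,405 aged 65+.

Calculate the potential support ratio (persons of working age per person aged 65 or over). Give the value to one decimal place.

Potential support ratio: 5.0

Potential support ratio = 556,850 / 110,405 = 5.0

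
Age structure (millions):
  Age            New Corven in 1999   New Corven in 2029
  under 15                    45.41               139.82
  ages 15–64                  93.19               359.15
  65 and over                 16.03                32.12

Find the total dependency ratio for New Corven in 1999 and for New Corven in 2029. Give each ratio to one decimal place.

New Corven in 1999: 65.9
New Corven in 2029: 47.9

New Corven in 1999: (45.41 + 16.03) / 93.19 × 100 = 61.44 / 93.19 × 100 = 65.9
New Corven in 2029: (139.82 + 32.12) / 359.15 × 100 = 171.94 / 359.15 × 100 = 47.9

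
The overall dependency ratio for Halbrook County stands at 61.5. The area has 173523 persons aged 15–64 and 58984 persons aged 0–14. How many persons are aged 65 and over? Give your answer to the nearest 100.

Total dependency ratio = (youth + elderly) / working-age × 100
61.5 = (58984 + E) / 173523 × 100
⇒ 47700

Aged 65 and over: 47700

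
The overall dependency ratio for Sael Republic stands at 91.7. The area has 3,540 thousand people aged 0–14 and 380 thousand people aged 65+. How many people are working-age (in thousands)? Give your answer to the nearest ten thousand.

Total dependency ratio = (youth + elderly) / working-age × 100
91.7 = (3,540 + 380) / W × 100
⇒ 4,270

Working-age: 4,270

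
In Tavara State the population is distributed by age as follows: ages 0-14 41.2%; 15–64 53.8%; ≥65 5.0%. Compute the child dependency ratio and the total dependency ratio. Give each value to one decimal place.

Youth dependency ratio: 76.6
Total dependency ratio: 85.9

Youth dependency ratio = 41.2 / 53.8 × 100 = 76.6
Total dependency ratio = (41.2 + 5.0) / 53.8 × 100 = 46.2 / 53.8 × 100 = 85.9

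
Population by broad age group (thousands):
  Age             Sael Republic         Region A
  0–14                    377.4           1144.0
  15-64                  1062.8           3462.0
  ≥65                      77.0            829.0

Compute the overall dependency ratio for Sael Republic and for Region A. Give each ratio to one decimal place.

Sael Republic: 42.8
Region A: 57.0

Sael Republic: (377.4 + 77.0) / 1062.8 × 100 = 454.4 / 1062.8 × 100 = 42.8
Region A: (1144.0 + 829.0) / 3462.0 × 100 = 1973.0 / 3462.0 × 100 = 57.0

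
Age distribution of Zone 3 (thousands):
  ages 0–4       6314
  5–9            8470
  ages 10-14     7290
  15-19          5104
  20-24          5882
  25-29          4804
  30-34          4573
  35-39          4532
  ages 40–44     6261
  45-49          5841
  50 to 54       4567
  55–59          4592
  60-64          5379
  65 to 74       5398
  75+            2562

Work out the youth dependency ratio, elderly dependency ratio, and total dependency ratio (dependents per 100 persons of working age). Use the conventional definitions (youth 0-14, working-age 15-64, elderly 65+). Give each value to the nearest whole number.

0–14: 6314 + 8470 + 7290 = 22074
15–64: 5104 + 5882 + 4804 + 4573 + 4532 + 6261 + 5841 + 4567 + 4592 + 5379 = 51535
65+: 5398 + 2562 = 7960
Youth dependency ratio = 22074 / 51535 × 100 = 43
Old-age dependency ratio = 7960 / 51535 × 100 = 15
Total dependency ratio = (22074 + 7960) / 51535 × 100 = 30034 / 51535 × 100 = 58

Youth dependency ratio: 43
Old-age dependency ratio: 15
Total dependency ratio: 58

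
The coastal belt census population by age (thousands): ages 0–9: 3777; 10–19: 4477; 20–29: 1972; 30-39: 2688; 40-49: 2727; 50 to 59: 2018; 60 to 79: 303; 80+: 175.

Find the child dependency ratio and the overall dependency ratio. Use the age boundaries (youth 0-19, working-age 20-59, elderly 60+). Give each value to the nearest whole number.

0–19: 3777 + 4477 = 8254
20–59: 1972 + 2688 + 2727 + 2018 = 9405
60+: 303 + 175 = 478
Youth dependency ratio = 8254 / 9405 × 100 = 88
Total dependency ratio = (8254 + 478) / 9405 × 100 = 8732 / 9405 × 100 = 93

Youth dependency ratio: 88
Total dependency ratio: 93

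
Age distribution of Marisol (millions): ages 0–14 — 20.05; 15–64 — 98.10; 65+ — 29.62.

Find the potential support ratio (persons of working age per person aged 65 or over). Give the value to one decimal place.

Potential support ratio: 3.3

Potential support ratio = 98.10 / 29.62 = 3.3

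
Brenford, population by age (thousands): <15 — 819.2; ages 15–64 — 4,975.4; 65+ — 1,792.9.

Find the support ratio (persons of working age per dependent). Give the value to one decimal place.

Support ratio: 1.9

Support ratio = 4,975.4 / (819.2 + 1,792.9) = 4,975.4 / 2,612.1 = 1.9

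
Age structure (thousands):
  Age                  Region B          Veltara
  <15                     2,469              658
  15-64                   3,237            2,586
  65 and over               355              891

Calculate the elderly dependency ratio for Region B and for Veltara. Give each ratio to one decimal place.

Region B: 11.0
Veltara: 34.5

Region B: 355 / 3,237 × 100 = 11.0
Veltara: 891 / 2,586 × 100 = 34.5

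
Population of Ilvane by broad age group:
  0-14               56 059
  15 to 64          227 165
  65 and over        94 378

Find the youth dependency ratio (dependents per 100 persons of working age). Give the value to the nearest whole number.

Youth dependency ratio = 56 059 / 227 165 × 100 = 25

Youth dependency ratio: 25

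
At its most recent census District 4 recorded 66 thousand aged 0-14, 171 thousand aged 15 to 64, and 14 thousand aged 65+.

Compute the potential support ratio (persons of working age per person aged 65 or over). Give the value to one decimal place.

Potential support ratio = 171 / 14 = 12.2

Potential support ratio: 12.2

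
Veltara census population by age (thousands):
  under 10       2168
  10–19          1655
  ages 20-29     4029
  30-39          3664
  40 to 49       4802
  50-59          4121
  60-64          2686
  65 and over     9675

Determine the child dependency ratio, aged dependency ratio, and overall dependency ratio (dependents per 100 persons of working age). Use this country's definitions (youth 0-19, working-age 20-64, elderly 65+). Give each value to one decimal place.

Youth dependency ratio: 19.8
Old-age dependency ratio: 50.1
Total dependency ratio: 69.9

0–19: 2168 + 1655 = 3823
20–64: 4029 + 3664 + 4802 + 4121 + 2686 = 19302
65+: 9675
Youth dependency ratio = 3823 / 19302 × 100 = 19.8
Old-age dependency ratio = 9675 / 19302 × 100 = 50.1
Total dependency ratio = (3823 + 9675) / 19302 × 100 = 13498 / 19302 × 100 = 69.9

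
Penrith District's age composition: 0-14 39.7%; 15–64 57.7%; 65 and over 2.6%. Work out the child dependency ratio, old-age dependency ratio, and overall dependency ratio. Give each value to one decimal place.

Youth dependency ratio: 68.8
Old-age dependency ratio: 4.5
Total dependency ratio: 73.3

Youth dependency ratio = 39.7 / 57.7 × 100 = 68.8
Old-age dependency ratio = 2.6 / 57.7 × 100 = 4.5
Total dependency ratio = (39.7 + 2.6) / 57.7 × 100 = 42.3 / 57.7 × 100 = 73.3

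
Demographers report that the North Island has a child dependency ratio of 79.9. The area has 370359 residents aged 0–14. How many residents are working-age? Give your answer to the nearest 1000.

Youth dependency ratio = youth / working-age × 100
79.9 = 370359 / W × 100
⇒ 464000

Working-age: 464000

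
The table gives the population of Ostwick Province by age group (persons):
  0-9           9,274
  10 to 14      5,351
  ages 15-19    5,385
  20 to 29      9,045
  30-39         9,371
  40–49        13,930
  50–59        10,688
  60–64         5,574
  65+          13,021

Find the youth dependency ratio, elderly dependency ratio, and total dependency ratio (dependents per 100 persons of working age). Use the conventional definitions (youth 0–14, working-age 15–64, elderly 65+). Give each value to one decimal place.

Youth dependency ratio: 27.1
Old-age dependency ratio: 24.1
Total dependency ratio: 51.2

0–14: 9,274 + 5,351 = 14,625
15–64: 5,385 + 9,045 + 9,371 + 13,930 + 10,688 + 5,574 = 53,993
65+: 13,021
Youth dependency ratio = 14,625 / 53,993 × 100 = 27.1
Old-age dependency ratio = 13,021 / 53,993 × 100 = 24.1
Total dependency ratio = (14,625 + 13,021) / 53,993 × 100 = 27,646 / 53,993 × 100 = 51.2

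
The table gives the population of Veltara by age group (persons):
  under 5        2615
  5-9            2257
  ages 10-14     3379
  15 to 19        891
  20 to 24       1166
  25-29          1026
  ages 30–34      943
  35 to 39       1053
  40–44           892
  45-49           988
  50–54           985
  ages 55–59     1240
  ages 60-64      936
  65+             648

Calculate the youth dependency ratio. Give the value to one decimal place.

Youth dependency ratio: 81.5

0–14: 2615 + 2257 + 3379 = 8251
15–64: 891 + 1166 + 1026 + 943 + 1053 + 892 + 988 + 985 + 1240 + 936 = 10120
65+: 648
Youth dependency ratio = 8251 / 10120 × 100 = 81.5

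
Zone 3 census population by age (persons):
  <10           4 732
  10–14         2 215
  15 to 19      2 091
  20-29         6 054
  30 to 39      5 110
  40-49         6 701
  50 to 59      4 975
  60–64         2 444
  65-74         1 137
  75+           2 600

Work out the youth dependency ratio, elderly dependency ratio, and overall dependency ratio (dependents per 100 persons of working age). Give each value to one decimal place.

0–14: 4 732 + 2 215 = 6 947
15–64: 2 091 + 6 054 + 5 110 + 6 701 + 4 975 + 2 444 = 27 375
65+: 1 137 + 2 600 = 3 737
Youth dependency ratio = 6 947 / 27 375 × 100 = 25.4
Old-age dependency ratio = 3 737 / 27 375 × 100 = 13.7
Total dependency ratio = (6 947 + 3 737) / 27 375 × 100 = 10 684 / 27 375 × 100 = 39.0

Youth dependency ratio: 25.4
Old-age dependency ratio: 13.7
Total dependency ratio: 39.0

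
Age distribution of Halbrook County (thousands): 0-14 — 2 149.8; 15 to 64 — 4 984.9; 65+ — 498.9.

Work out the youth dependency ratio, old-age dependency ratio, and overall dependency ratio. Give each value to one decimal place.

Youth dependency ratio = 2 149.8 / 4 984.9 × 100 = 43.1
Old-age dependency ratio = 498.9 / 4 984.9 × 100 = 10.0
Total dependency ratio = (2 149.8 + 498.9) / 4 984.9 × 100 = 2 648.7 / 4 984.9 × 100 = 53.1

Youth dependency ratio: 43.1
Old-age dependency ratio: 10.0
Total dependency ratio: 53.1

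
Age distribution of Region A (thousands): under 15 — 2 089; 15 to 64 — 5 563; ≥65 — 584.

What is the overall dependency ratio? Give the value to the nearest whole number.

Total dependency ratio: 48

Total dependency ratio = (2 089 + 584) / 5 563 × 100 = 2 673 / 5 563 × 100 = 48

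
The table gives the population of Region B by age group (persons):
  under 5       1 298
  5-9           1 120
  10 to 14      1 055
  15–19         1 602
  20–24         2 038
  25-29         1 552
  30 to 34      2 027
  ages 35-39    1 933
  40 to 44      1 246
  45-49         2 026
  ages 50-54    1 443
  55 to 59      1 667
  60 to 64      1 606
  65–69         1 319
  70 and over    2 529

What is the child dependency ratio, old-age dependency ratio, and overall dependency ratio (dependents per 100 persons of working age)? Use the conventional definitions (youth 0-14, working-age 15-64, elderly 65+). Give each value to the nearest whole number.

0–14: 1 298 + 1 120 + 1 055 = 3 473
15–64: 1 602 + 2 038 + 1 552 + 2 027 + 1 933 + 1 246 + 2 026 + 1 443 + 1 667 + 1 606 = 17 140
65+: 1 319 + 2 529 = 3 848
Youth dependency ratio = 3 473 / 17 140 × 100 = 20
Old-age dependency ratio = 3 848 / 17 140 × 100 = 22
Total dependency ratio = (3 473 + 3 848) / 17 140 × 100 = 7 321 / 17 140 × 100 = 43

Youth dependency ratio: 20
Old-age dependency ratio: 22
Total dependency ratio: 43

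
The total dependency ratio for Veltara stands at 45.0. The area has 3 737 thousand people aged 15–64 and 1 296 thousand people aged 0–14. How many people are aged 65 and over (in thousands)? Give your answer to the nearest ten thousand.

Total dependency ratio = (youth + elderly) / working-age × 100
45.0 = (1 296 + E) / 3 737 × 100
⇒ 390

Aged 65 and over: 390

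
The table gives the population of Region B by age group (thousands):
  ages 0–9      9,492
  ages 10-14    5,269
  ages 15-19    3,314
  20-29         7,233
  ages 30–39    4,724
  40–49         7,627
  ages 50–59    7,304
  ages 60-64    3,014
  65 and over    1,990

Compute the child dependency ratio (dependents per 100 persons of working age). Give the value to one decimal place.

Youth dependency ratio: 44.4

0–14: 9,492 + 5,269 = 14,761
15–64: 3,314 + 7,233 + 4,724 + 7,627 + 7,304 + 3,014 = 33,216
65+: 1,990
Youth dependency ratio = 14,761 / 33,216 × 100 = 44.4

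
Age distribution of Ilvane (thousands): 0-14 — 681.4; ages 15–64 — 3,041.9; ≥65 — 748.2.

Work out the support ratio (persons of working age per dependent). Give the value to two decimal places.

Support ratio = 3,041.9 / (681.4 + 748.2) = 3,041.9 / 1,429.6 = 2.13

Support ratio: 2.13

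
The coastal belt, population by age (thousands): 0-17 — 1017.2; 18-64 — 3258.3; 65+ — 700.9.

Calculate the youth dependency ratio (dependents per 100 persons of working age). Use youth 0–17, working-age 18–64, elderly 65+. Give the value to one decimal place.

Youth dependency ratio: 31.2

Youth dependency ratio = 1017.2 / 3258.3 × 100 = 31.2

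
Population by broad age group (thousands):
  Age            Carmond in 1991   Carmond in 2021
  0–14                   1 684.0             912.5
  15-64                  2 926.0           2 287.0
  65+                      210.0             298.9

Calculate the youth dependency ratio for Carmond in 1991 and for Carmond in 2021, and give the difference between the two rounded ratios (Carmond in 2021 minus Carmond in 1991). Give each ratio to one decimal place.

Carmond in 1991: 1 684.0 / 2 926.0 × 100 = 57.6
Carmond in 2021: 912.5 / 2 287.0 × 100 = 39.9

Carmond in 1991: 57.6
Carmond in 2021: 39.9
Difference: -17.7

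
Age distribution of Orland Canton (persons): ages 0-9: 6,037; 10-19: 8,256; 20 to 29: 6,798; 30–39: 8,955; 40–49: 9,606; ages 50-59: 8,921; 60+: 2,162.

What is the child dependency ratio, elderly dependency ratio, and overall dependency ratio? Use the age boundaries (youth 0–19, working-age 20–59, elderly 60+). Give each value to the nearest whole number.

Youth dependency ratio: 42
Old-age dependency ratio: 6
Total dependency ratio: 48

0–19: 6,037 + 8,256 = 14,293
20–59: 6,798 + 8,955 + 9,606 + 8,921 = 34,280
60+: 2,162
Youth dependency ratio = 14,293 / 34,280 × 100 = 42
Old-age dependency ratio = 2,162 / 34,280 × 100 = 6
Total dependency ratio = (14,293 + 2,162) / 34,280 × 100 = 16,455 / 34,280 × 100 = 48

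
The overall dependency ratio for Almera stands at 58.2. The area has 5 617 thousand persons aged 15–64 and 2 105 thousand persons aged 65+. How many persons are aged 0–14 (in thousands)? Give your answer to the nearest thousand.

Aged 0–14: 1 164

Total dependency ratio = (youth + elderly) / working-age × 100
58.2 = (Y + 2 105) / 5 617 × 100
⇒ 1 164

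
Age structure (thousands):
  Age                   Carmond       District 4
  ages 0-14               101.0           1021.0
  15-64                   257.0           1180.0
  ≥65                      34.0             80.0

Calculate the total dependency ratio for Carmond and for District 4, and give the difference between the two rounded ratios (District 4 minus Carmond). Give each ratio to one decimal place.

Carmond: 52.5
District 4: 93.3
Difference: +40.8

Carmond: (101.0 + 34.0) / 257.0 × 100 = 135.0 / 257.0 × 100 = 52.5
District 4: (1021.0 + 80.0) / 1180.0 × 100 = 1101.0 / 1180.0 × 100 = 93.3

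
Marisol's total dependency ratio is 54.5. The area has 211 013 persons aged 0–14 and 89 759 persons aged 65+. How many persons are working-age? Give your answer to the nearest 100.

Total dependency ratio = (youth + elderly) / working-age × 100
54.5 = (211 013 + 89 759) / W × 100
⇒ 551 900

Working-age: 551 900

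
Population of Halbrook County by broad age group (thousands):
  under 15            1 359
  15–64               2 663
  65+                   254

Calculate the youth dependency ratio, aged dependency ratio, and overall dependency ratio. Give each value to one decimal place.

Youth dependency ratio: 51.0
Old-age dependency ratio: 9.5
Total dependency ratio: 60.6

Youth dependency ratio = 1 359 / 2 663 × 100 = 51.0
Old-age dependency ratio = 254 / 2 663 × 100 = 9.5
Total dependency ratio = (1 359 + 254) / 2 663 × 100 = 1 613 / 2 663 × 100 = 60.6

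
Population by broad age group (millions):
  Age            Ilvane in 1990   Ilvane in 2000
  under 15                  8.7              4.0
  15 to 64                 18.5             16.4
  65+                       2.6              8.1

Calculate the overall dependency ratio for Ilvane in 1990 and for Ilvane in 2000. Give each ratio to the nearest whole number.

Ilvane in 1990: 61
Ilvane in 2000: 74

Ilvane in 1990: (8.7 + 2.6) / 18.5 × 100 = 11.3 / 18.5 × 100 = 61
Ilvane in 2000: (4.0 + 8.1) / 16.4 × 100 = 12.1 / 16.4 × 100 = 74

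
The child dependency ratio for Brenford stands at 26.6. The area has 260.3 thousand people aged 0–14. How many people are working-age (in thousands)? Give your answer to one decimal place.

Youth dependency ratio = youth / working-age × 100
26.6 = 260.3 / W × 100
⇒ 978.6

Working-age: 978.6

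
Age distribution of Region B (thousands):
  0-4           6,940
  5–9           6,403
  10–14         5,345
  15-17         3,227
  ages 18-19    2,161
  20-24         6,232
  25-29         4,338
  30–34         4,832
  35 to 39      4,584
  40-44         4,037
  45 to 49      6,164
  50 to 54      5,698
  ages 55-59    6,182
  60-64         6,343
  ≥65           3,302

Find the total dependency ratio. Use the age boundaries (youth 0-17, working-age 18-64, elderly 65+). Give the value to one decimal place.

Total dependency ratio: 49.9

0–17: 6,940 + 6,403 + 5,345 + 3,227 = 21,915
18–64: 2,161 + 6,232 + 4,338 + 4,832 + 4,584 + 4,037 + 6,164 + 5,698 + 6,182 + 6,343 = 50,571
65+: 3,302
Total dependency ratio = (21,915 + 3,302) / 50,571 × 100 = 25,217 / 50,571 × 100 = 49.9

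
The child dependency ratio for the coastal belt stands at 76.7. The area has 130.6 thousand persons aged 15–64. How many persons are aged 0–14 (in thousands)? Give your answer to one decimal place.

Aged 0–14: 100.2

Youth dependency ratio = youth / working-age × 100
76.7 = Y / 130.6 × 100
⇒ 100.2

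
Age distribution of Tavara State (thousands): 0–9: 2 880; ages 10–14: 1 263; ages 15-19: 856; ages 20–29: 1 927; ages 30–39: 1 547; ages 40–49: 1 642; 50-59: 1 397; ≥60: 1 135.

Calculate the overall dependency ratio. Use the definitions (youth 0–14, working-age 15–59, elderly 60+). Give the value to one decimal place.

0–14: 2 880 + 1 263 = 4 143
15–59: 856 + 1 927 + 1 547 + 1 642 + 1 397 = 7 369
60+: 1 135
Total dependency ratio = (4 143 + 1 135) / 7 369 × 100 = 5 278 / 7 369 × 100 = 71.6

Total dependency ratio: 71.6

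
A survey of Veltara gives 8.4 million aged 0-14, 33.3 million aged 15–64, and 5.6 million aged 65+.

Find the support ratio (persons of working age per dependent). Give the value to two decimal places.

Support ratio = 33.3 / (8.4 + 5.6) = 33.3 / 14.0 = 2.38

Support ratio: 2.38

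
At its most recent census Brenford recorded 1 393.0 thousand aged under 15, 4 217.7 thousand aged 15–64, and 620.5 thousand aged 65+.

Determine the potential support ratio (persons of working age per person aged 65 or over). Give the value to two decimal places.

Potential support ratio = 4 217.7 / 620.5 = 6.80

Potential support ratio: 6.80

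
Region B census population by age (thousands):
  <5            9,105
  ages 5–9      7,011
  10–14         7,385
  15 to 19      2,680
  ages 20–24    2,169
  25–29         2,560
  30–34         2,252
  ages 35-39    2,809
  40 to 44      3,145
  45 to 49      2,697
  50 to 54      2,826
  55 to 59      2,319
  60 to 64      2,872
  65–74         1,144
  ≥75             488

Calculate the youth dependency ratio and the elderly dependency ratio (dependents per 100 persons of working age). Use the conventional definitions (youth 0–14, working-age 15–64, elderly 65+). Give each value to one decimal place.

0–14: 9,105 + 7,011 + 7,385 = 23,501
15–64: 2,680 + 2,169 + 2,560 + 2,252 + 2,809 + 3,145 + 2,697 + 2,826 + 2,319 + 2,872 = 26,329
65+: 1,144 + 488 = 1,632
Youth dependency ratio = 23,501 / 26,329 × 100 = 89.3
Old-age dependency ratio = 1,632 / 26,329 × 100 = 6.2

Youth dependency ratio: 89.3
Old-age dependency ratio: 6.2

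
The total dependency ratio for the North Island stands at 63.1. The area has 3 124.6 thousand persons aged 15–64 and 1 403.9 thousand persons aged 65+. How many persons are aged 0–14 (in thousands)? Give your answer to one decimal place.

Total dependency ratio = (youth + elderly) / working-age × 100
63.1 = (Y + 1 403.9) / 3 124.6 × 100
⇒ 567.7

Aged 0–14: 567.7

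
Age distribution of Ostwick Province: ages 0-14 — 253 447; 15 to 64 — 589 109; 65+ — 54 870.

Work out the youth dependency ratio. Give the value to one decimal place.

Youth dependency ratio: 43.0

Youth dependency ratio = 253 447 / 589 109 × 100 = 43.0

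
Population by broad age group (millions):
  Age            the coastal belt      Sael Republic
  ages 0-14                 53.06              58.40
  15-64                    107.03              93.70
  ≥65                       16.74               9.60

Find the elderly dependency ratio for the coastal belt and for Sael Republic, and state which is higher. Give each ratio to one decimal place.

the coastal belt: 16.74 / 107.03 × 100 = 15.6
Sael Republic: 9.60 / 93.70 × 100 = 10.2

the coastal belt: 15.6
Sael Republic: 10.2
Higher: the coastal belt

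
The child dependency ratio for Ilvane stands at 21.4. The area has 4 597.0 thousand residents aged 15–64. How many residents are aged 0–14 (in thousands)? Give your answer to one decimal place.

Aged 0–14: 983.8

Youth dependency ratio = youth / working-age × 100
21.4 = Y / 4 597.0 × 100
⇒ 983.8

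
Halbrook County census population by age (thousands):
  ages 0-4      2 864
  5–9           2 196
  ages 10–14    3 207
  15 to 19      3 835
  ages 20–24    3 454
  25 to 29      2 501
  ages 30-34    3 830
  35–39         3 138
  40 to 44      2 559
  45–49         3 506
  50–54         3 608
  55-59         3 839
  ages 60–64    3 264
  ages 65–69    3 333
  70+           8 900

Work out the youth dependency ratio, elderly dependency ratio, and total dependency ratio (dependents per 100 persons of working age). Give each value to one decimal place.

Youth dependency ratio: 24.7
Old-age dependency ratio: 36.5
Total dependency ratio: 61.1

0–14: 2 864 + 2 196 + 3 207 = 8 267
15–64: 3 835 + 3 454 + 2 501 + 3 830 + 3 138 + 2 559 + 3 506 + 3 608 + 3 839 + 3 264 = 33 534
65+: 3 333 + 8 900 = 12 233
Youth dependency ratio = 8 267 / 33 534 × 100 = 24.7
Old-age dependency ratio = 12 233 / 33 534 × 100 = 36.5
Total dependency ratio = (8 267 + 12 233) / 33 534 × 100 = 20 500 / 33 534 × 100 = 61.1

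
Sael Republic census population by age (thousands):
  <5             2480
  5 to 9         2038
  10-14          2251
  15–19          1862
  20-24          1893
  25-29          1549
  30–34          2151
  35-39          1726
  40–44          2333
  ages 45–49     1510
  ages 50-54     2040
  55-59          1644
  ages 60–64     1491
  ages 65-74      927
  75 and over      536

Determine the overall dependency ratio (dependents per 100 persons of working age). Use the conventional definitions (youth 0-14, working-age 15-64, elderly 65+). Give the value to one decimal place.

Total dependency ratio: 45.2

0–14: 2480 + 2038 + 2251 = 6769
15–64: 1862 + 1893 + 1549 + 2151 + 1726 + 2333 + 1510 + 2040 + 1644 + 1491 = 18199
65+: 927 + 536 = 1463
Total dependency ratio = (6769 + 1463) / 18199 × 100 = 8232 / 18199 × 100 = 45.2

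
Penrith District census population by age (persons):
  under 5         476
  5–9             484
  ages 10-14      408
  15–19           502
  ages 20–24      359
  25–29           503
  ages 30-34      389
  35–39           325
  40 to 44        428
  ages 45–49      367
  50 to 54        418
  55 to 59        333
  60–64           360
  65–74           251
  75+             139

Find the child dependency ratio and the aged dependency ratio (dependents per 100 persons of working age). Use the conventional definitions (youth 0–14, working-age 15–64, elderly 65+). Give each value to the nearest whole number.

0–14: 476 + 484 + 408 = 1 368
15–64: 502 + 359 + 503 + 389 + 325 + 428 + 367 + 418 + 333 + 360 = 3 984
65+: 251 + 139 = 390
Youth dependency ratio = 1 368 / 3 984 × 100 = 34
Old-age dependency ratio = 390 / 3 984 × 100 = 10

Youth dependency ratio: 34
Old-age dependency ratio: 10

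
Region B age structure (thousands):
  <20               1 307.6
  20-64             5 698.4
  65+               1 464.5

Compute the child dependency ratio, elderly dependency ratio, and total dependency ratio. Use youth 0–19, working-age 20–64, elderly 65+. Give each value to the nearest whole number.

Youth dependency ratio: 23
Old-age dependency ratio: 26
Total dependency ratio: 49

Youth dependency ratio = 1 307.6 / 5 698.4 × 100 = 23
Old-age dependency ratio = 1 464.5 / 5 698.4 × 100 = 26
Total dependency ratio = (1 307.6 + 1 464.5) / 5 698.4 × 100 = 2 772.1 / 5 698.4 × 100 = 49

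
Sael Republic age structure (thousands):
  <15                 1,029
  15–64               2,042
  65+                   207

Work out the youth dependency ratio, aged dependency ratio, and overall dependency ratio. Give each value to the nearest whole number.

Youth dependency ratio: 50
Old-age dependency ratio: 10
Total dependency ratio: 61

Youth dependency ratio = 1,029 / 2,042 × 100 = 50
Old-age dependency ratio = 207 / 2,042 × 100 = 10
Total dependency ratio = (1,029 + 207) / 2,042 × 100 = 1,236 / 2,042 × 100 = 61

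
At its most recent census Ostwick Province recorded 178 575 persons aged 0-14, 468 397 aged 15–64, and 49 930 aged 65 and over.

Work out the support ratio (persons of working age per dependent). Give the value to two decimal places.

Support ratio: 2.05

Support ratio = 468 397 / (178 575 + 49 930) = 468 397 / 228 505 = 2.05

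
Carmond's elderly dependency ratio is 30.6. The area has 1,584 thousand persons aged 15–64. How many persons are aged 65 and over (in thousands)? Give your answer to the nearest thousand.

Old-age dependency ratio = elderly / working-age × 100
30.6 = E / 1,584 × 100
⇒ 485

Aged 65 and over: 485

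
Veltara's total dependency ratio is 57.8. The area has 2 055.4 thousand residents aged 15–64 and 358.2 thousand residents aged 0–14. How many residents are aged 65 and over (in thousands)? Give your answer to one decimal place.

Total dependency ratio = (youth + elderly) / working-age × 100
57.8 = (358.2 + E) / 2 055.4 × 100
⇒ 829.8

Aged 65 and over: 829.8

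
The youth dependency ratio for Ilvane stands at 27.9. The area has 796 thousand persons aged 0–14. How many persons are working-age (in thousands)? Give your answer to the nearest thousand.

Youth dependency ratio = youth / working-age × 100
27.9 = 796 / W × 100
⇒ 2 853

Working-age: 2 853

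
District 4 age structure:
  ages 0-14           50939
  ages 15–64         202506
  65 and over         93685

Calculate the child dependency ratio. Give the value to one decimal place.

Youth dependency ratio: 25.2

Youth dependency ratio = 50939 / 202506 × 100 = 25.2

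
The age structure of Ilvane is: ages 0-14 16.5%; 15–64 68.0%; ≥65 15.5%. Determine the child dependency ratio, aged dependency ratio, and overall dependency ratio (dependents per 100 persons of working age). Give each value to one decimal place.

Youth dependency ratio: 24.3
Old-age dependency ratio: 22.8
Total dependency ratio: 47.1

Youth dependency ratio = 16.5 / 68.0 × 100 = 24.3
Old-age dependency ratio = 15.5 / 68.0 × 100 = 22.8
Total dependency ratio = (16.5 + 15.5) / 68.0 × 100 = 32.0 / 68.0 × 100 = 47.1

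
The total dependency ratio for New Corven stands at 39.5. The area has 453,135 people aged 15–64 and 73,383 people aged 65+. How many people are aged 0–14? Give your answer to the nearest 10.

Aged 0–14: 105,610

Total dependency ratio = (youth + elderly) / working-age × 100
39.5 = (Y + 73,383) / 453,135 × 100
⇒ 105,610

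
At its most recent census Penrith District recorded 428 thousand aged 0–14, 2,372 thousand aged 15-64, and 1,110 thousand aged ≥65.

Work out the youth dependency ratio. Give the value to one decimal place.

Youth dependency ratio: 18.0

Youth dependency ratio = 428 / 2,372 × 100 = 18.0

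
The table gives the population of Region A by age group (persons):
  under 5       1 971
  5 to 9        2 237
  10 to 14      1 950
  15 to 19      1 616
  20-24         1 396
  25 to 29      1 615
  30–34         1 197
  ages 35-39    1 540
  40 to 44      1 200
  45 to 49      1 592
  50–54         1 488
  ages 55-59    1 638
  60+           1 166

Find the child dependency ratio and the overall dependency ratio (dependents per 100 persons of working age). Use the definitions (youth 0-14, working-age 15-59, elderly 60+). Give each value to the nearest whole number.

Youth dependency ratio: 46
Total dependency ratio: 55

0–14: 1 971 + 2 237 + 1 950 = 6 158
15–59: 1 616 + 1 396 + 1 615 + 1 197 + 1 540 + 1 200 + 1 592 + 1 488 + 1 638 = 13 282
60+: 1 166
Youth dependency ratio = 6 158 / 13 282 × 100 = 46
Total dependency ratio = (6 158 + 1 166) / 13 282 × 100 = 7 324 / 13 282 × 100 = 55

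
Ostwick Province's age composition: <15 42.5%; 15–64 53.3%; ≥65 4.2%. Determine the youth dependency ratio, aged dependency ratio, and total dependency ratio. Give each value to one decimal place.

Youth dependency ratio: 79.7
Old-age dependency ratio: 7.9
Total dependency ratio: 87.6

Youth dependency ratio = 42.5 / 53.3 × 100 = 79.7
Old-age dependency ratio = 4.2 / 53.3 × 100 = 7.9
Total dependency ratio = (42.5 + 4.2) / 53.3 × 100 = 46.7 / 53.3 × 100 = 87.6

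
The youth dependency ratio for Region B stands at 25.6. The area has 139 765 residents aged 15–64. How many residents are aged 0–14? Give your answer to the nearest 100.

Youth dependency ratio = youth / working-age × 100
25.6 = Y / 139 765 × 100
⇒ 35 800

Aged 0–14: 35 800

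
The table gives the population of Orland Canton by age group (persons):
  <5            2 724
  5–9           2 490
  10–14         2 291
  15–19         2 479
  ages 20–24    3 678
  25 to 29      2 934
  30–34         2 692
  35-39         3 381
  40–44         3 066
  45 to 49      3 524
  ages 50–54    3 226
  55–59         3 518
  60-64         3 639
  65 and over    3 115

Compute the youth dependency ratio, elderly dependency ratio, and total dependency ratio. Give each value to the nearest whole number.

0–14: 2 724 + 2 490 + 2 291 = 7 505
15–64: 2 479 + 3 678 + 2 934 + 2 692 + 3 381 + 3 066 + 3 524 + 3 226 + 3 518 + 3 639 = 32 137
65+: 3 115
Youth dependency ratio = 7 505 / 32 137 × 100 = 23
Old-age dependency ratio = 3 115 / 32 137 × 100 = 10
Total dependency ratio = (7 505 + 3 115) / 32 137 × 100 = 10 620 / 32 137 × 100 = 33

Youth dependency ratio: 23
Old-age dependency ratio: 10
Total dependency ratio: 33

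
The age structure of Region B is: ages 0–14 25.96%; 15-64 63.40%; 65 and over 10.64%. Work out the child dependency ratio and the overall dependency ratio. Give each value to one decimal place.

Youth dependency ratio: 40.9
Total dependency ratio: 57.7

Youth dependency ratio = 25.96 / 63.40 × 100 = 40.9
Total dependency ratio = (25.96 + 10.64) / 63.40 × 100 = 36.60 / 63.40 × 100 = 57.7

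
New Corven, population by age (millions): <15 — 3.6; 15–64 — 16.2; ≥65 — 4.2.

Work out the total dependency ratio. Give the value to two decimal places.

Total dependency ratio = (3.6 + 4.2) / 16.2 × 100 = 7.8 / 16.2 × 100 = 48.15

Total dependency ratio: 48.15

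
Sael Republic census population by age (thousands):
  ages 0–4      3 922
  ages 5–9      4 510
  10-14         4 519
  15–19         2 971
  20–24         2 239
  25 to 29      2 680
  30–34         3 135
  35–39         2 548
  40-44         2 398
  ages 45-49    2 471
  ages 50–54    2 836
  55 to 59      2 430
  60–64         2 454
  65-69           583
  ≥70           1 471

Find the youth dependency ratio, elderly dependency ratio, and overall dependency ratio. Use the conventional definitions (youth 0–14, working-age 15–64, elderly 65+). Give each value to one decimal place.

Youth dependency ratio: 49.5
Old-age dependency ratio: 7.9
Total dependency ratio: 57.4

0–14: 3 922 + 4 510 + 4 519 = 12 951
15–64: 2 971 + 2 239 + 2 680 + 3 135 + 2 548 + 2 398 + 2 471 + 2 836 + 2 430 + 2 454 = 26 162
65+: 583 + 1 471 = 2 054
Youth dependency ratio = 12 951 / 26 162 × 100 = 49.5
Old-age dependency ratio = 2 054 / 26 162 × 100 = 7.9
Total dependency ratio = (12 951 + 2 054) / 26 162 × 100 = 15 005 / 26 162 × 100 = 57.4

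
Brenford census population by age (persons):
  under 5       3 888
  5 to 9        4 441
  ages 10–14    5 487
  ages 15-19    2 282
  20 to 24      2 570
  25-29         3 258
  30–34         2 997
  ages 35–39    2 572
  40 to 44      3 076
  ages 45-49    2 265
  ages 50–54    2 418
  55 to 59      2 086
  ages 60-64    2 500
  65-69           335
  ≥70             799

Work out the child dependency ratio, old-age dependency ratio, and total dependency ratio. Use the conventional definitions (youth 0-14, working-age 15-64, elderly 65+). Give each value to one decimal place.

0–14: 3 888 + 4 441 + 5 487 = 13 816
15–64: 2 282 + 2 570 + 3 258 + 2 997 + 2 572 + 3 076 + 2 265 + 2 418 + 2 086 + 2 500 = 26 024
65+: 335 + 799 = 1 134
Youth dependency ratio = 13 816 / 26 024 × 100 = 53.1
Old-age dependency ratio = 1 134 / 26 024 × 100 = 4.4
Total dependency ratio = (13 816 + 1 134) / 26 024 × 100 = 14 950 / 26 024 × 100 = 57.4

Youth dependency ratio: 53.1
Old-age dependency ratio: 4.4
Total dependency ratio: 57.4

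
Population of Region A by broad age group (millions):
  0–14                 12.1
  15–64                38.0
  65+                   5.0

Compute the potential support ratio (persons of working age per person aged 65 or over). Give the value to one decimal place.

Potential support ratio: 7.6

Potential support ratio = 38.0 / 5.0 = 7.6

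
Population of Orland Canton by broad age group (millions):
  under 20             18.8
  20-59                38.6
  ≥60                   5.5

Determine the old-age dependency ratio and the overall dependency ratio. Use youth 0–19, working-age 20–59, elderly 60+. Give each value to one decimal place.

Old-age dependency ratio = 5.5 / 38.6 × 100 = 14.2
Total dependency ratio = (18.8 + 5.5) / 38.6 × 100 = 24.3 / 38.6 × 100 = 63.0

Old-age dependency ratio: 14.2
Total dependency ratio: 63.0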